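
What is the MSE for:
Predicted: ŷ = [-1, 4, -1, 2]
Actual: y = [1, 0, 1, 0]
MSE = 7

MSE = (1/4)((-1-1)² + (4-0)² + (-1-1)² + (2-0)²) = (1/4)(4 + 16 + 4 + 4) = 7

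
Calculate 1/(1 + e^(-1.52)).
0.8205

sigmoid(1.52) = 1/(1 + e^(-1.52)) = 1/(1 + 0.2187) = 0.8205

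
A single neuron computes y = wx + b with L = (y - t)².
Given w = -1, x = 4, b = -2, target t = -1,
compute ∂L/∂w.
∂L/∂w = -40

y = wx + b = (-1)(4) + -2 = -6
∂L/∂y = 2(y - t) = 2(-6 - -1) = -10
∂y/∂w = x = 4
∂L/∂w = ∂L/∂y · ∂y/∂w = -10 × 4 = -40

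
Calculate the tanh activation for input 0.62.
0.5511

tanh(0.62) = (e^(0.62) - e^(-0.62))/(e^(0.62) + e^(-0.62)) = 0.5511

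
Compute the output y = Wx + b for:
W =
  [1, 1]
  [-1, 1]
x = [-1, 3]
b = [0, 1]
y = [2, 5]

Wx = [1×-1 + 1×3, -1×-1 + 1×3]
   = [2, 4]
y = Wx + b = [2 + 0, 4 + 1] = [2, 5]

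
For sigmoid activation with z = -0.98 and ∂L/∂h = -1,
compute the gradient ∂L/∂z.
∂L/∂z = -0.1984

σ(-0.98) = 0.2729
σ'(-0.98) = σ(-0.98)(1 - σ(-0.98)) = 0.2729 × 0.7271 = 0.1984
∂L/∂z = ∂L/∂h · σ'(z) = -1 × 0.1984 = -0.1984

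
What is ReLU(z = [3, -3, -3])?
h = [3, 0, 0]

ReLU applied element-wise: max(0,3)=3, max(0,-3)=0, max(0,-3)=0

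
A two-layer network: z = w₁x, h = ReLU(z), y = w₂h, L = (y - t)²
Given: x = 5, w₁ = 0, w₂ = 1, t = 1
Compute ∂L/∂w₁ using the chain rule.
∂L/∂w₁ = 0

Forward pass:
z = w₁x = 0×5 = 0
h = ReLU(0) = 0
y = w₂h = 1×0 = 0

Backward pass:
∂L/∂y = 2(y - t) = 2(0 - 1) = -2
∂y/∂h = w₂ = 1
∂h/∂z = 0 (ReLU derivative)
∂z/∂w₁ = x = 5

∂L/∂w₁ = -2 × 1 × 0 × 5 = 0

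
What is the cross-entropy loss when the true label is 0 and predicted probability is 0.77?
L = 1.47

L = -0·log(0.77) - 1·log(0.23) = -log(0.23) = 1.47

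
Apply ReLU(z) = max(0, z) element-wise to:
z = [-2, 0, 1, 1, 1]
h = [0, 0, 1, 1, 1]

ReLU applied element-wise: max(0,-2)=0, max(0,0)=0, max(0,1)=1, max(0,1)=1, max(0,1)=1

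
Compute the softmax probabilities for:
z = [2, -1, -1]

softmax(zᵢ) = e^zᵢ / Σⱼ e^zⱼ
p = [0.9094, 0.0453, 0.0453]

exp(z) = [7.389, 0.3679, 0.3679]
Sum = 8.125
p = [0.9094, 0.0453, 0.0453]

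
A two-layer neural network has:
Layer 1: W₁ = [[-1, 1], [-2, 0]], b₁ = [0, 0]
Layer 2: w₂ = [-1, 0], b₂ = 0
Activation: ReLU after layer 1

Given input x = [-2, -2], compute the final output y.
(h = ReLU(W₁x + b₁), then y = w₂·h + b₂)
y = 0

Layer 1 pre-activation: z₁ = [0, 4]
After ReLU: h = [0, 4]
Layer 2 output: y = -1×0 + 0×4 + 0 = 0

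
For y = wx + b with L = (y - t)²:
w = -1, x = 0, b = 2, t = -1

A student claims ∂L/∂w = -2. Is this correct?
Incorrect

y = (-1)(0) + 2 = 2
∂L/∂y = 2(y - t) = 2(2 - -1) = 6
∂y/∂w = x = 0
∂L/∂w = 6 × 0 = 0

Claimed value: -2
Incorrect: The correct gradient is 0.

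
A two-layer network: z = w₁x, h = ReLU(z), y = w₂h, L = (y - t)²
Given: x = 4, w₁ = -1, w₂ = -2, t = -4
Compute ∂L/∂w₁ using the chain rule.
∂L/∂w₁ = 0

Forward pass:
z = w₁x = -1×4 = -4
h = ReLU(-4) = 0
y = w₂h = -2×0 = 0

Backward pass:
∂L/∂y = 2(y - t) = 2(0 - -4) = 8
∂y/∂h = w₂ = -2
∂h/∂z = 0 (ReLU derivative)
∂z/∂w₁ = x = 4

∂L/∂w₁ = 8 × -2 × 0 × 4 = 0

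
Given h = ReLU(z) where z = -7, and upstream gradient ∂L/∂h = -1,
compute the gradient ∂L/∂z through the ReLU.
∂L/∂z = 0

h = ReLU(-7) = 0
Since z < 0: ∂h/∂z = 0
∂L/∂z = ∂L/∂h · ∂h/∂z = -1 × 0 = 0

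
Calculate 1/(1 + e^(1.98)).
0.1213

sigmoid(-1.98) = 1/(1 + e^(1.98)) = 1/(1 + 7.243) = 0.1213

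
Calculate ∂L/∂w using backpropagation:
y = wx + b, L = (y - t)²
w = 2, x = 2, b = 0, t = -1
∂L/∂w = 20

y = wx + b = (2)(2) + 0 = 4
∂L/∂y = 2(y - t) = 2(4 - -1) = 10
∂y/∂w = x = 2
∂L/∂w = ∂L/∂y · ∂y/∂w = 10 × 2 = 20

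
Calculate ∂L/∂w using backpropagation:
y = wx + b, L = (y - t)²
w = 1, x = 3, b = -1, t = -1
∂L/∂w = 18

y = wx + b = (1)(3) + -1 = 2
∂L/∂y = 2(y - t) = 2(2 - -1) = 6
∂y/∂w = x = 3
∂L/∂w = ∂L/∂y · ∂y/∂w = 6 × 3 = 18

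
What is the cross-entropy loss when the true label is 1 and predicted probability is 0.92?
L = 0.08338

L = -1·log(0.92) - 0·log(0.08) = -log(0.92) = 0.08338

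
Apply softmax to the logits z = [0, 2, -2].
p = [0.1173, 0.8668, 0.0159]

exp(z) = [1, 7.389, 0.1353]
Sum = 8.524
p = [0.1173, 0.8668, 0.0159]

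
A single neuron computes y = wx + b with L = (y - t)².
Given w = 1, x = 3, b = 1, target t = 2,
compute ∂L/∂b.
∂L/∂b = 4

y = wx + b = (1)(3) + 1 = 4
∂L/∂y = 2(y - t) = 2(4 - 2) = 4
∂y/∂b = 1
∂L/∂b = ∂L/∂y · ∂y/∂b = 4 × 1 = 4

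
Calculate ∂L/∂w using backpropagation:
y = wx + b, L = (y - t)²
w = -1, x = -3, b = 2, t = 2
∂L/∂w = -18

y = wx + b = (-1)(-3) + 2 = 5
∂L/∂y = 2(y - t) = 2(5 - 2) = 6
∂y/∂w = x = -3
∂L/∂w = ∂L/∂y · ∂y/∂w = 6 × -3 = -18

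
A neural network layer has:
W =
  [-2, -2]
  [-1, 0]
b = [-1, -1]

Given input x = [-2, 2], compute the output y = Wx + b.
y = [-1, 1]

Wx = [-2×-2 + -2×2, -1×-2 + 0×2]
   = [0, 2]
y = Wx + b = [0 + -1, 2 + -1] = [-1, 1]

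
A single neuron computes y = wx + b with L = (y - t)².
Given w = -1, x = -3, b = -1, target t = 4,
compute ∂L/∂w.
∂L/∂w = 12

y = wx + b = (-1)(-3) + -1 = 2
∂L/∂y = 2(y - t) = 2(2 - 4) = -4
∂y/∂w = x = -3
∂L/∂w = ∂L/∂y · ∂y/∂w = -4 × -3 = 12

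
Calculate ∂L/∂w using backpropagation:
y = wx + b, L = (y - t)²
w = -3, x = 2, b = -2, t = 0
∂L/∂w = -32

y = wx + b = (-3)(2) + -2 = -8
∂L/∂y = 2(y - t) = 2(-8 - 0) = -16
∂y/∂w = x = 2
∂L/∂w = ∂L/∂y · ∂y/∂w = -16 × 2 = -32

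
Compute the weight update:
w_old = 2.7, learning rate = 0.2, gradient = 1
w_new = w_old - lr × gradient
w_new = 2.5

w_new = w - η·∂L/∂w = 2.7 - 0.2×(1) = 2.7 - (0.2) = 2.5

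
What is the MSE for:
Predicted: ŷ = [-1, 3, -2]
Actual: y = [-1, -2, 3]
MSE = 16.67

MSE = (1/3)((-1--1)² + (3--2)² + (-2-3)²) = (1/3)(0 + 25 + 25) = 16.67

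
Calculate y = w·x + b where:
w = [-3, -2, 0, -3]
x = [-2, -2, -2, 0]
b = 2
y = 12

y = (-3)(-2) + (-2)(-2) + (0)(-2) + (-3)(0) + 2 = 12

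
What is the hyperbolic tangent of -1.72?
-0.9379

tanh(-1.72) = (e^(-1.72) - e^(1.72))/(e^(-1.72) + e^(1.72)) = -0.9379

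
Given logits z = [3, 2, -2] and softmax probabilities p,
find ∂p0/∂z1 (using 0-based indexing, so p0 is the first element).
∂p0/∂z1 = -0.1947

p = softmax(z) = [0.7275, 0.2676, 0.004902]
p0 = 0.7275, p1 = 0.2676

∂p0/∂z1 = -p0 × p1 = -0.7275 × 0.2676 = -0.1947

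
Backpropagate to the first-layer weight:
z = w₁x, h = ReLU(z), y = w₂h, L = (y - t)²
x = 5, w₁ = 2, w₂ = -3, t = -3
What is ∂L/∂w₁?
∂L/∂w₁ = 810

Forward pass:
z = w₁x = 2×5 = 10
h = ReLU(10) = 10
y = w₂h = -3×10 = -30

Backward pass:
∂L/∂y = 2(y - t) = 2(-30 - -3) = -54
∂y/∂h = w₂ = -3
∂h/∂z = 1 (ReLU derivative)
∂z/∂w₁ = x = 5

∂L/∂w₁ = -54 × -3 × 1 × 5 = 810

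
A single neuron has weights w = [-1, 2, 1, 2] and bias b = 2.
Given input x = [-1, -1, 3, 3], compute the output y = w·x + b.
y = 10

y = (-1)(-1) + (2)(-1) + (1)(3) + (2)(3) + 2 = 10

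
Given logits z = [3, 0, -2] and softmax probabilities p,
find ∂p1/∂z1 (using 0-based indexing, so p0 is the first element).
∂p1/∂z1 = 0.0449

p = softmax(z) = [0.9465, 0.04712, 0.006377]
p1 = 0.04712

∂p1/∂z1 = p1(1 - p1) = 0.04712 × (1 - 0.04712) = 0.0449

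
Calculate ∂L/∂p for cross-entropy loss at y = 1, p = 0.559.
∂L/∂p = -1.789

∂L/∂p = -y/p + (1-y)/(1-p) = -1/0.559 + 0 = -1.789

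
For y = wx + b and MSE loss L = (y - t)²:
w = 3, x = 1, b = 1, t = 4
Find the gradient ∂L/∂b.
∂L/∂b = 0

y = wx + b = (3)(1) + 1 = 4
∂L/∂y = 2(y - t) = 2(4 - 4) = 0
∂y/∂b = 1
∂L/∂b = ∂L/∂y · ∂y/∂b = 0 × 1 = 0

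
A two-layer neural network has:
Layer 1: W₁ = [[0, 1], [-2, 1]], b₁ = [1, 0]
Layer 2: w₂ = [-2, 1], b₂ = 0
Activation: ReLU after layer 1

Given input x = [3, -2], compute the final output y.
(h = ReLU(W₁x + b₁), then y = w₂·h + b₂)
y = 0

Layer 1 pre-activation: z₁ = [-1, -8]
After ReLU: h = [0, 0]
Layer 2 output: y = -2×0 + 1×0 + 0 = 0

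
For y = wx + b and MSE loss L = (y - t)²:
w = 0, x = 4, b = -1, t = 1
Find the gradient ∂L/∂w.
∂L/∂w = -16

y = wx + b = (0)(4) + -1 = -1
∂L/∂y = 2(y - t) = 2(-1 - 1) = -4
∂y/∂w = x = 4
∂L/∂w = ∂L/∂y · ∂y/∂w = -4 × 4 = -16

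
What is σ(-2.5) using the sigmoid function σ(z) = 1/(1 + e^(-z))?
0.07586

sigmoid(-2.5) = 1/(1 + e^(2.5)) = 1/(1 + 12.18) = 0.07586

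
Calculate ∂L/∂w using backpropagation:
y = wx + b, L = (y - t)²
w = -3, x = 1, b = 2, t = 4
∂L/∂w = -10

y = wx + b = (-3)(1) + 2 = -1
∂L/∂y = 2(y - t) = 2(-1 - 4) = -10
∂y/∂w = x = 1
∂L/∂w = ∂L/∂y · ∂y/∂w = -10 × 1 = -10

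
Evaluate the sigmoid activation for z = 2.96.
0.9507

sigmoid(2.96) = 1/(1 + e^(-2.96)) = 1/(1 + 0.05182) = 0.9507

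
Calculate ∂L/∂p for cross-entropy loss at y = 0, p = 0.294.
∂L/∂p = 1.416

∂L/∂p = -y/p + (1-y)/(1-p) = 0 + 1/0.706 = 1.416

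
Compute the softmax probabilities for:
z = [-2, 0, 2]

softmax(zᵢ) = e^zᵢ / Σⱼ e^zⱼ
p = [0.0159, 0.1173, 0.8668]

exp(z) = [0.1353, 1, 7.389]
Sum = 8.524
p = [0.0159, 0.1173, 0.8668]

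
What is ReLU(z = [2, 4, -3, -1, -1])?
h = [2, 4, 0, 0, 0]

ReLU applied element-wise: max(0,2)=2, max(0,4)=4, max(0,-3)=0, max(0,-1)=0, max(0,-1)=0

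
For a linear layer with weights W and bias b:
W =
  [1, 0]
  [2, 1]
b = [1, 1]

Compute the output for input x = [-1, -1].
y = [0, -2]

Wx = [1×-1 + 0×-1, 2×-1 + 1×-1]
   = [-1, -3]
y = Wx + b = [-1 + 1, -3 + 1] = [0, -2]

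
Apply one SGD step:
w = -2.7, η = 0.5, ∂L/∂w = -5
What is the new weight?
w_new = -0.2

w_new = w - η·∂L/∂w = -2.7 - 0.5×(-5) = -2.7 - (-2.5) = -0.2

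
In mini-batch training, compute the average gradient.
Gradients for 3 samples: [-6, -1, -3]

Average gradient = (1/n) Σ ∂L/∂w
Average gradient = -3.333

Average = (1/3)(-6 + -1 + -3) = -10/3 = -3.333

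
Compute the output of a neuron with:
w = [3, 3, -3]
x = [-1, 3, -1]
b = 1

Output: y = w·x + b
y = 10

y = (3)(-1) + (3)(3) + (-3)(-1) + 1 = 10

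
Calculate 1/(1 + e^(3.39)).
0.03261

sigmoid(-3.39) = 1/(1 + e^(3.39)) = 1/(1 + 29.67) = 0.03261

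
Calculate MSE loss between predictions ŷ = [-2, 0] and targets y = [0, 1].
MSE = 2.5

MSE = (1/2)((-2-0)² + (0-1)²) = (1/2)(4 + 1) = 2.5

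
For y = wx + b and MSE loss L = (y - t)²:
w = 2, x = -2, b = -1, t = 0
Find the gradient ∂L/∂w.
∂L/∂w = 20

y = wx + b = (2)(-2) + -1 = -5
∂L/∂y = 2(y - t) = 2(-5 - 0) = -10
∂y/∂w = x = -2
∂L/∂w = ∂L/∂y · ∂y/∂w = -10 × -2 = 20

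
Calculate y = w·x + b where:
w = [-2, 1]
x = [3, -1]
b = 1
y = -6

y = (-2)(3) + (1)(-1) + 1 = -6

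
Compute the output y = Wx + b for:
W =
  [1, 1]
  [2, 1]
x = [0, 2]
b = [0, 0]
y = [2, 2]

Wx = [1×0 + 1×2, 2×0 + 1×2]
   = [2, 2]
y = Wx + b = [2 + 0, 2 + 0] = [2, 2]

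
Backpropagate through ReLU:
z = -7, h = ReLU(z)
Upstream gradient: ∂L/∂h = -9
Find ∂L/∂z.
∂L/∂z = 0

h = ReLU(-7) = 0
Since z < 0: ∂h/∂z = 0
∂L/∂z = ∂L/∂h · ∂h/∂z = -9 × 0 = 0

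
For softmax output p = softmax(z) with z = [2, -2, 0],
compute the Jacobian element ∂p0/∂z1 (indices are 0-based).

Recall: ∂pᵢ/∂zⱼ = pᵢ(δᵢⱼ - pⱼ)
∂p0/∂z1 = -0.01376

p = softmax(z) = [0.8668, 0.01588, 0.1173]
p0 = 0.8668, p1 = 0.01588

∂p0/∂z1 = -p0 × p1 = -0.8668 × 0.01588 = -0.01376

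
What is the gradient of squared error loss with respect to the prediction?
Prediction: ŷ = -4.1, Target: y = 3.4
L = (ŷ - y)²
∂L/∂ŷ = -15.0

∂L/∂ŷ = 2(ŷ - y) = 2(-4.1 - 3.4) = 2(-7.5) = -15.0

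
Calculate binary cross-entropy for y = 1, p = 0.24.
L = 1.427

L = -1·log(0.24) - 0·log(0.76) = -log(0.24) = 1.427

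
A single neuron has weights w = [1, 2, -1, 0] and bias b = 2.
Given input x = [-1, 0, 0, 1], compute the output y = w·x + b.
y = 1

y = (1)(-1) + (2)(0) + (-1)(0) + (0)(1) + 2 = 1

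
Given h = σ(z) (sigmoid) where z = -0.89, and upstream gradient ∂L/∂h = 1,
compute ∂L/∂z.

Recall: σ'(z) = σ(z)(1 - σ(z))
∂L/∂z = 0.2064

σ(-0.89) = 0.2911
σ'(-0.89) = σ(-0.89)(1 - σ(-0.89)) = 0.2911 × 0.7089 = 0.2064
∂L/∂z = ∂L/∂h · σ'(z) = 1 × 0.2064 = 0.2064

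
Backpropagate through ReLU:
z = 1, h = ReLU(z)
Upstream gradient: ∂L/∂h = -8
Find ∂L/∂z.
∂L/∂z = -8

h = ReLU(1) = 1
Since z > 0: ∂h/∂z = 1
∂L/∂z = ∂L/∂h · ∂h/∂z = -8 × 1 = -8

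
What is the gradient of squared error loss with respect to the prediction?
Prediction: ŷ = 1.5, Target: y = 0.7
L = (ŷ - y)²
∂L/∂ŷ = 1.6

∂L/∂ŷ = 2(ŷ - y) = 2(1.5 - 0.7) = 2(0.8) = 1.6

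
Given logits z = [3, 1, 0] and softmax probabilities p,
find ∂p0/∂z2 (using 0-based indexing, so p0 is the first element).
∂p0/∂z2 = -0.03545

p = softmax(z) = [0.8438, 0.1142, 0.04201]
p0 = 0.8438, p2 = 0.04201

∂p0/∂z2 = -p0 × p2 = -0.8438 × 0.04201 = -0.03545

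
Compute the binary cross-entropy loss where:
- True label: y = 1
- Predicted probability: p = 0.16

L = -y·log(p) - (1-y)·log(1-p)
L = 1.833

L = -1·log(0.16) - 0·log(0.84) = -log(0.16) = 1.833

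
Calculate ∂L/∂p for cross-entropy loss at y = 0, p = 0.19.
∂L/∂p = 1.235

∂L/∂p = -y/p + (1-y)/(1-p) = 0 + 1/0.81 = 1.235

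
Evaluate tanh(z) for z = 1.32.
0.8668

tanh(1.32) = (e^(1.32) - e^(-1.32))/(e^(1.32) + e^(-1.32)) = 0.8668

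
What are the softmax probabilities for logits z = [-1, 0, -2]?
p = [0.2447, 0.6652, 0.09]

exp(z) = [0.3679, 1, 0.1353]
Sum = 1.503
p = [0.2447, 0.6652, 0.09]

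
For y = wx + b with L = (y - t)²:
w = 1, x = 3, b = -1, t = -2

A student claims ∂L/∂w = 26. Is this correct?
Incorrect

y = (1)(3) + -1 = 2
∂L/∂y = 2(y - t) = 2(2 - -2) = 8
∂y/∂w = x = 3
∂L/∂w = 8 × 3 = 24

Claimed value: 26
Incorrect: The correct gradient is 24.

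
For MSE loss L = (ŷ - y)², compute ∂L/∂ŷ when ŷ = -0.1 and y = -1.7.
∂L/∂ŷ = 3.2

∂L/∂ŷ = 2(ŷ - y) = 2(-0.1 - -1.7) = 2(1.6) = 3.2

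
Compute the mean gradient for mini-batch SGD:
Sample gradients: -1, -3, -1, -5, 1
Average gradient = -1.8

Average = (1/5)(-1 + -3 + -1 + -5 + 1) = -9/5 = -1.8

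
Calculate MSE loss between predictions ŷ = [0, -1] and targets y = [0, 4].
MSE = 12.5

MSE = (1/2)((0-0)² + (-1-4)²) = (1/2)(0 + 25) = 12.5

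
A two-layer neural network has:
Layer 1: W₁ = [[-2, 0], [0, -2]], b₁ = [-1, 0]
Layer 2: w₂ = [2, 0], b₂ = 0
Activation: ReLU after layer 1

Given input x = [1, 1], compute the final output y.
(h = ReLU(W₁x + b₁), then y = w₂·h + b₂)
y = 0

Layer 1 pre-activation: z₁ = [-3, -2]
After ReLU: h = [0, 0]
Layer 2 output: y = 2×0 + 0×0 + 0 = 0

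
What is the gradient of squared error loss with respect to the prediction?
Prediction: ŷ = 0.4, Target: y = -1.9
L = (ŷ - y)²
∂L/∂ŷ = 4.6

∂L/∂ŷ = 2(ŷ - y) = 2(0.4 - -1.9) = 2(2.3) = 4.6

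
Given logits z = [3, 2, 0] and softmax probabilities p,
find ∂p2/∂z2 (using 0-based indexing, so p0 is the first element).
∂p2/∂z2 = 0.03389

p = softmax(z) = [0.7054, 0.2595, 0.03512]
p2 = 0.03512

∂p2/∂z2 = p2(1 - p2) = 0.03512 × (1 - 0.03512) = 0.03389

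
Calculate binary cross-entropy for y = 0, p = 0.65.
L = 1.05

L = -0·log(0.65) - 1·log(0.35) = -log(0.35) = 1.05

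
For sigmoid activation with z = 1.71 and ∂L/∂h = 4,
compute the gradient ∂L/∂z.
∂L/∂z = 0.5188

σ(1.71) = 0.8468
σ'(1.71) = σ(1.71)(1 - σ(1.71)) = 0.8468 × 0.1532 = 0.1297
∂L/∂z = ∂L/∂h · σ'(z) = 4 × 0.1297 = 0.5188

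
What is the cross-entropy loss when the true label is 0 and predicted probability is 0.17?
L = 0.1863

L = -0·log(0.17) - 1·log(0.83) = -log(0.83) = 0.1863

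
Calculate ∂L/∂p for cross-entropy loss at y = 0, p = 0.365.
∂L/∂p = 1.575

∂L/∂p = -y/p + (1-y)/(1-p) = 0 + 1/0.635 = 1.575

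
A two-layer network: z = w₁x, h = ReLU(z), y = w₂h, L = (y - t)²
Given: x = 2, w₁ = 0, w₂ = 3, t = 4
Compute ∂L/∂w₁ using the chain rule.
∂L/∂w₁ = 0

Forward pass:
z = w₁x = 0×2 = 0
h = ReLU(0) = 0
y = w₂h = 3×0 = 0

Backward pass:
∂L/∂y = 2(y - t) = 2(0 - 4) = -8
∂y/∂h = w₂ = 3
∂h/∂z = 0 (ReLU derivative)
∂z/∂w₁ = x = 2

∂L/∂w₁ = -8 × 3 × 0 × 2 = 0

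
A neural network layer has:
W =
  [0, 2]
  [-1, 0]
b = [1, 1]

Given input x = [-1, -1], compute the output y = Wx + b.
y = [-1, 2]

Wx = [0×-1 + 2×-1, -1×-1 + 0×-1]
   = [-2, 1]
y = Wx + b = [-2 + 1, 1 + 1] = [-1, 2]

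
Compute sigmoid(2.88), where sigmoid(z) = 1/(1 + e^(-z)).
0.9468

sigmoid(2.88) = 1/(1 + e^(-2.88)) = 1/(1 + 0.05613) = 0.9468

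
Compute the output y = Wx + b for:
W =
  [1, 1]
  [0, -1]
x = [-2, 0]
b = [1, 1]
y = [-1, 1]

Wx = [1×-2 + 1×0, 0×-2 + -1×0]
   = [-2, 0]
y = Wx + b = [-2 + 1, 0 + 1] = [-1, 1]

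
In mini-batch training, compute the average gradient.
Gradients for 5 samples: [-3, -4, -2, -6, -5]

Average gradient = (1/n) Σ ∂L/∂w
Average gradient = -4

Average = (1/5)(-3 + -4 + -2 + -6 + -5) = -20/5 = -4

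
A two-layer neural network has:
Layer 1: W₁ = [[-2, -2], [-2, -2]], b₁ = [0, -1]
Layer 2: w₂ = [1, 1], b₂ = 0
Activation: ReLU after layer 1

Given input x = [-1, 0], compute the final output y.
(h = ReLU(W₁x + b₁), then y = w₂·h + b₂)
y = 3

Layer 1 pre-activation: z₁ = [2, 1]
After ReLU: h = [2, 1]
Layer 2 output: y = 1×2 + 1×1 + 0 = 3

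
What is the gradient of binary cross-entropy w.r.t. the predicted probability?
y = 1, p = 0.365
∂L/∂p = -2.74

∂L/∂p = -y/p + (1-y)/(1-p) = -1/0.365 + 0 = -2.74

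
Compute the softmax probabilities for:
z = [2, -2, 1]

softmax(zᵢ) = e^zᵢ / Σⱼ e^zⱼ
p = [0.7214, 0.0132, 0.2654]

exp(z) = [7.389, 0.1353, 2.718]
Sum = 10.24
p = [0.7214, 0.0132, 0.2654]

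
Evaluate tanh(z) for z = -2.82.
-0.9929

tanh(-2.82) = (e^(-2.82) - e^(2.82))/(e^(-2.82) + e^(2.82)) = -0.9929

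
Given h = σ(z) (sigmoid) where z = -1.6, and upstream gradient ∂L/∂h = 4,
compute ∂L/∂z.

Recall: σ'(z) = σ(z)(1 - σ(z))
∂L/∂z = 0.5591

σ(-1.6) = 0.168
σ'(-1.6) = σ(-1.6)(1 - σ(-1.6)) = 0.168 × 0.832 = 0.1398
∂L/∂z = ∂L/∂h · σ'(z) = 4 × 0.1398 = 0.5591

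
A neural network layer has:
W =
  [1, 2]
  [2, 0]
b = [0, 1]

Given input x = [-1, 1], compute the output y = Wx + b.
y = [1, -1]

Wx = [1×-1 + 2×1, 2×-1 + 0×1]
   = [1, -2]
y = Wx + b = [1 + 0, -2 + 1] = [1, -1]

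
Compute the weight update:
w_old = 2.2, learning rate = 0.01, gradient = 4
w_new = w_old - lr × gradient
w_new = 2.16

w_new = w - η·∂L/∂w = 2.2 - 0.01×(4) = 2.2 - (0.04) = 2.16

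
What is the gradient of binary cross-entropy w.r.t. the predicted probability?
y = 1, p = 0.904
∂L/∂p = -1.106

∂L/∂p = -y/p + (1-y)/(1-p) = -1/0.904 + 0 = -1.106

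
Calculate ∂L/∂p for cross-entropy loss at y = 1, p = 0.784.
∂L/∂p = -1.276

∂L/∂p = -y/p + (1-y)/(1-p) = -1/0.784 + 0 = -1.276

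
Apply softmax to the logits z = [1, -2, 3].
p = [0.1185, 0.0059, 0.8756]

exp(z) = [2.718, 0.1353, 20.09]
Sum = 22.94
p = [0.1185, 0.0059, 0.8756]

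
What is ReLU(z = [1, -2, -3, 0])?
h = [1, 0, 0, 0]

ReLU applied element-wise: max(0,1)=1, max(0,-2)=0, max(0,-3)=0, max(0,0)=0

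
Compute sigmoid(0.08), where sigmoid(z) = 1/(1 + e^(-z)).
0.52

sigmoid(0.08) = 1/(1 + e^(-0.08)) = 1/(1 + 0.9231) = 0.52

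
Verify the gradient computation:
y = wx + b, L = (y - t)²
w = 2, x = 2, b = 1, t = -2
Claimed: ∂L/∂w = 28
Correct

y = (2)(2) + 1 = 5
∂L/∂y = 2(y - t) = 2(5 - -2) = 14
∂y/∂w = x = 2
∂L/∂w = 14 × 2 = 28

Claimed value: 28
Correct: The correct gradient is 28.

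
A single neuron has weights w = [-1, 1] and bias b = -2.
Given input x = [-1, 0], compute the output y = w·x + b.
y = -1

y = (-1)(-1) + (1)(0) + -2 = -1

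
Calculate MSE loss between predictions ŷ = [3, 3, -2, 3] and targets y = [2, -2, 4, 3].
MSE = 15.5

MSE = (1/4)((3-2)² + (3--2)² + (-2-4)² + (3-3)²) = (1/4)(1 + 25 + 36 + 0) = 15.5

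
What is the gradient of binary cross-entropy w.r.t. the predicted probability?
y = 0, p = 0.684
∂L/∂p = 3.165

∂L/∂p = -y/p + (1-y)/(1-p) = 0 + 1/0.316 = 3.165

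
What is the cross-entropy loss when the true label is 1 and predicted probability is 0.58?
L = 0.5447

L = -1·log(0.58) - 0·log(0.42) = -log(0.58) = 0.5447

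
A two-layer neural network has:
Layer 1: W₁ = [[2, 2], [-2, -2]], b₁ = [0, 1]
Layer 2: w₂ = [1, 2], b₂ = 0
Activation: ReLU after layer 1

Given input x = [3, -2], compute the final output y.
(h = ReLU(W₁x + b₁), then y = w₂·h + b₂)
y = 2

Layer 1 pre-activation: z₁ = [2, -1]
After ReLU: h = [2, 0]
Layer 2 output: y = 1×2 + 2×0 + 0 = 2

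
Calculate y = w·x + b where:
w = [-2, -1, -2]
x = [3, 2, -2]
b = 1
y = -3

y = (-2)(3) + (-1)(2) + (-2)(-2) + 1 = -3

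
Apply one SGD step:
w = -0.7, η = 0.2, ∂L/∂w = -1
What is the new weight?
w_new = -0.5

w_new = w - η·∂L/∂w = -0.7 - 0.2×(-1) = -0.7 - (-0.2) = -0.5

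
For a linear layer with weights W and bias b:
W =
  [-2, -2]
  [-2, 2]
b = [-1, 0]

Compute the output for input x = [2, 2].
y = [-9, 0]

Wx = [-2×2 + -2×2, -2×2 + 2×2]
   = [-8, 0]
y = Wx + b = [-8 + -1, 0 + 0] = [-9, 0]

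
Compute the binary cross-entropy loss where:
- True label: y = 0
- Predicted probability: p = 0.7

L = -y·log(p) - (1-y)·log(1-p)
L = 1.204

L = -0·log(0.7) - 1·log(0.3) = -log(0.3) = 1.204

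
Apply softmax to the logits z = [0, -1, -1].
p = [0.5761, 0.2119, 0.2119]

exp(z) = [1, 0.3679, 0.3679]
Sum = 1.736
p = [0.5761, 0.2119, 0.2119]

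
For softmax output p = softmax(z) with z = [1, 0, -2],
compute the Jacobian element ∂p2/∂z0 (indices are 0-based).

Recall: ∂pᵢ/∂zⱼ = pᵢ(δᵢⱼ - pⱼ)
∂p2/∂z0 = -0.02477

p = softmax(z) = [0.7054, 0.2595, 0.03512]
p2 = 0.03512, p0 = 0.7054

∂p2/∂z0 = -p2 × p0 = -0.03512 × 0.7054 = -0.02477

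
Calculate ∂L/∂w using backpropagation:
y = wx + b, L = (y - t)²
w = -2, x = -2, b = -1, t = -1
∂L/∂w = -16

y = wx + b = (-2)(-2) + -1 = 3
∂L/∂y = 2(y - t) = 2(3 - -1) = 8
∂y/∂w = x = -2
∂L/∂w = ∂L/∂y · ∂y/∂w = 8 × -2 = -16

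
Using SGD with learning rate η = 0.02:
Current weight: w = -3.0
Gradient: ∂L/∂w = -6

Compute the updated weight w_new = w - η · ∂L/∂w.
w_new = -2.88

w_new = w - η·∂L/∂w = -3.0 - 0.02×(-6) = -3.0 - (-0.12) = -2.88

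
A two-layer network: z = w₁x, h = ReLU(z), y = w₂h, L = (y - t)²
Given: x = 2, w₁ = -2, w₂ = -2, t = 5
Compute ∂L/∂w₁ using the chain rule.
∂L/∂w₁ = 0

Forward pass:
z = w₁x = -2×2 = -4
h = ReLU(-4) = 0
y = w₂h = -2×0 = 0

Backward pass:
∂L/∂y = 2(y - t) = 2(0 - 5) = -10
∂y/∂h = w₂ = -2
∂h/∂z = 0 (ReLU derivative)
∂z/∂w₁ = x = 2

∂L/∂w₁ = -10 × -2 × 0 × 2 = 0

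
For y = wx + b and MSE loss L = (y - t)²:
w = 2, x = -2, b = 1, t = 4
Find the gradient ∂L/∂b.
∂L/∂b = -14

y = wx + b = (2)(-2) + 1 = -3
∂L/∂y = 2(y - t) = 2(-3 - 4) = -14
∂y/∂b = 1
∂L/∂b = ∂L/∂y · ∂y/∂b = -14 × 1 = -14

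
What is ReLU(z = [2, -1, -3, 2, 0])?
h = [2, 0, 0, 2, 0]

ReLU applied element-wise: max(0,2)=2, max(0,-1)=0, max(0,-3)=0, max(0,2)=2, max(0,0)=0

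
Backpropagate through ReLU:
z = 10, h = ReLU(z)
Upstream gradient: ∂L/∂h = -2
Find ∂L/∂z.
∂L/∂z = -2

h = ReLU(10) = 10
Since z > 0: ∂h/∂z = 1
∂L/∂z = ∂L/∂h · ∂h/∂z = -2 × 1 = -2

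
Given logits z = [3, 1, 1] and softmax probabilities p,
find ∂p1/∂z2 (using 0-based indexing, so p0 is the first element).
∂p1/∂z2 = -0.01134

p = softmax(z) = [0.787, 0.1065, 0.1065]
p1 = 0.1065, p2 = 0.1065

∂p1/∂z2 = -p1 × p2 = -0.1065 × 0.1065 = -0.01134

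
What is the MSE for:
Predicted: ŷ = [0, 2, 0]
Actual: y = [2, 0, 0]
MSE = 2.667

MSE = (1/3)((0-2)² + (2-0)² + (0-0)²) = (1/3)(4 + 4 + 0) = 2.667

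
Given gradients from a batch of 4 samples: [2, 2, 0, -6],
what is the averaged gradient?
Average gradient = -0.5

Average = (1/4)(2 + 2 + 0 + -6) = -2/4 = -0.5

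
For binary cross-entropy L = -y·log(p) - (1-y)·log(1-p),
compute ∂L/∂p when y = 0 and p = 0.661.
∂L/∂p = 2.95

∂L/∂p = -y/p + (1-y)/(1-p) = 0 + 1/0.339 = 2.95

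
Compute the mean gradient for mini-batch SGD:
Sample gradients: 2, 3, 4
Average gradient = 3

Average = (1/3)(2 + 3 + 4) = 9/3 = 3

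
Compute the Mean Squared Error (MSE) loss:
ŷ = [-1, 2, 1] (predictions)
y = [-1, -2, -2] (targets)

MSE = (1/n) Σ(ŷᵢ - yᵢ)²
MSE = 8.333

MSE = (1/3)((-1--1)² + (2--2)² + (1--2)²) = (1/3)(0 + 16 + 9) = 8.333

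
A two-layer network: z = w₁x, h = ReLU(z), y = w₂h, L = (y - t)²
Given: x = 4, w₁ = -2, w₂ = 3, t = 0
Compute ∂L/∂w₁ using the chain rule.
∂L/∂w₁ = 0

Forward pass:
z = w₁x = -2×4 = -8
h = ReLU(-8) = 0
y = w₂h = 3×0 = 0

Backward pass:
∂L/∂y = 2(y - t) = 2(0 - 0) = 0
∂y/∂h = w₂ = 3
∂h/∂z = 0 (ReLU derivative)
∂z/∂w₁ = x = 4

∂L/∂w₁ = 0 × 3 × 0 × 4 = 0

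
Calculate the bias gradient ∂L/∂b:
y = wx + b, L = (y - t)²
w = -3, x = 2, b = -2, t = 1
∂L/∂b = -18

y = wx + b = (-3)(2) + -2 = -8
∂L/∂y = 2(y - t) = 2(-8 - 1) = -18
∂y/∂b = 1
∂L/∂b = ∂L/∂y · ∂y/∂b = -18 × 1 = -18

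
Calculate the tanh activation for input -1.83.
-0.9498

tanh(-1.83) = (e^(-1.83) - e^(1.83))/(e^(-1.83) + e^(1.83)) = -0.9498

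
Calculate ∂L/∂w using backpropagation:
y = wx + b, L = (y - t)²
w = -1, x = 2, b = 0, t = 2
∂L/∂w = -16

y = wx + b = (-1)(2) + 0 = -2
∂L/∂y = 2(y - t) = 2(-2 - 2) = -8
∂y/∂w = x = 2
∂L/∂w = ∂L/∂y · ∂y/∂w = -8 × 2 = -16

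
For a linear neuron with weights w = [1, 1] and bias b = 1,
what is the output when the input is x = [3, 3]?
y = 7

y = (1)(3) + (1)(3) + 1 = 7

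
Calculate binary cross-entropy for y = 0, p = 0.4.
L = 0.5108

L = -0·log(0.4) - 1·log(0.6) = -log(0.6) = 0.5108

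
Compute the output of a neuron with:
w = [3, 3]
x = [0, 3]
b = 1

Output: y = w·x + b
y = 10

y = (3)(0) + (3)(3) + 1 = 10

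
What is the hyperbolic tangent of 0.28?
0.2729

tanh(0.28) = (e^(0.28) - e^(-0.28))/(e^(0.28) + e^(-0.28)) = 0.2729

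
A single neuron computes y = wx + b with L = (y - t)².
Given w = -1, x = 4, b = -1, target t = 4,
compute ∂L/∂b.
∂L/∂b = -18

y = wx + b = (-1)(4) + -1 = -5
∂L/∂y = 2(y - t) = 2(-5 - 4) = -18
∂y/∂b = 1
∂L/∂b = ∂L/∂y · ∂y/∂b = -18 × 1 = -18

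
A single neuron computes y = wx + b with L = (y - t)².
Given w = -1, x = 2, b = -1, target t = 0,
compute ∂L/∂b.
∂L/∂b = -6

y = wx + b = (-1)(2) + -1 = -3
∂L/∂y = 2(y - t) = 2(-3 - 0) = -6
∂y/∂b = 1
∂L/∂b = ∂L/∂y · ∂y/∂b = -6 × 1 = -6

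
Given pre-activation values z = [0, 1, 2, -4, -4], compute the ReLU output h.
h = [0, 1, 2, 0, 0]

ReLU applied element-wise: max(0,0)=0, max(0,1)=1, max(0,2)=2, max(0,-4)=0, max(0,-4)=0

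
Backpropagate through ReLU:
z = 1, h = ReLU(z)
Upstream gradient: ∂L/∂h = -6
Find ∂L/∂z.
∂L/∂z = -6

h = ReLU(1) = 1
Since z > 0: ∂h/∂z = 1
∂L/∂z = ∂L/∂h · ∂h/∂z = -6 × 1 = -6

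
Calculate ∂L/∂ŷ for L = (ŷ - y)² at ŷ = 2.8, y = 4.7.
∂L/∂ŷ = -3.8

∂L/∂ŷ = 2(ŷ - y) = 2(2.8 - 4.7) = 2(-1.9) = -3.8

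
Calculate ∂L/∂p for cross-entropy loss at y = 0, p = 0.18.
∂L/∂p = 1.22

∂L/∂p = -y/p + (1-y)/(1-p) = 0 + 1/0.82 = 1.22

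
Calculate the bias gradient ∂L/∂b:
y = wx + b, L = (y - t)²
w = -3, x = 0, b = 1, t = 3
∂L/∂b = -4

y = wx + b = (-3)(0) + 1 = 1
∂L/∂y = 2(y - t) = 2(1 - 3) = -4
∂y/∂b = 1
∂L/∂b = ∂L/∂y · ∂y/∂b = -4 × 1 = -4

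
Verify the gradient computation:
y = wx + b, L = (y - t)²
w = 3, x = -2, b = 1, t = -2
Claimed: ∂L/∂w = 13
Incorrect

y = (3)(-2) + 1 = -5
∂L/∂y = 2(y - t) = 2(-5 - -2) = -6
∂y/∂w = x = -2
∂L/∂w = -6 × -2 = 12

Claimed value: 13
Incorrect: The correct gradient is 12.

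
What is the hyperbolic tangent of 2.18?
0.9748

tanh(2.18) = (e^(2.18) - e^(-2.18))/(e^(2.18) + e^(-2.18)) = 0.9748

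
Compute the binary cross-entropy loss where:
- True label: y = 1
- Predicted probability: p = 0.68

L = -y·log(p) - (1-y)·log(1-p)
L = 0.3857

L = -1·log(0.68) - 0·log(0.32) = -log(0.68) = 0.3857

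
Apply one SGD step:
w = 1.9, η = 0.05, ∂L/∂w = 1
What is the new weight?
w_new = 1.85

w_new = w - η·∂L/∂w = 1.9 - 0.05×(1) = 1.9 - (0.05) = 1.85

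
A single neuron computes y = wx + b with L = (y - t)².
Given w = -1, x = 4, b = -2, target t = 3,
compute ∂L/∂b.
∂L/∂b = -18

y = wx + b = (-1)(4) + -2 = -6
∂L/∂y = 2(y - t) = 2(-6 - 3) = -18
∂y/∂b = 1
∂L/∂b = ∂L/∂y · ∂y/∂b = -18 × 1 = -18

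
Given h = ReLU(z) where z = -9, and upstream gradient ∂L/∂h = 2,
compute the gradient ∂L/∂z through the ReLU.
∂L/∂z = 0

h = ReLU(-9) = 0
Since z < 0: ∂h/∂z = 0
∂L/∂z = ∂L/∂h · ∂h/∂z = 2 × 0 = 0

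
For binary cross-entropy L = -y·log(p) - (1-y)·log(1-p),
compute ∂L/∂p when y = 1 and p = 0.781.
∂L/∂p = -1.28

∂L/∂p = -y/p + (1-y)/(1-p) = -1/0.781 + 0 = -1.28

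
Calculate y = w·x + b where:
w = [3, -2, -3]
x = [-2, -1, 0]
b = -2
y = -6

y = (3)(-2) + (-2)(-1) + (-3)(0) + -2 = -6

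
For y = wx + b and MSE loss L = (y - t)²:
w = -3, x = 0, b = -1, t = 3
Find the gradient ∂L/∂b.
∂L/∂b = -8

y = wx + b = (-3)(0) + -1 = -1
∂L/∂y = 2(y - t) = 2(-1 - 3) = -8
∂y/∂b = 1
∂L/∂b = ∂L/∂y · ∂y/∂b = -8 × 1 = -8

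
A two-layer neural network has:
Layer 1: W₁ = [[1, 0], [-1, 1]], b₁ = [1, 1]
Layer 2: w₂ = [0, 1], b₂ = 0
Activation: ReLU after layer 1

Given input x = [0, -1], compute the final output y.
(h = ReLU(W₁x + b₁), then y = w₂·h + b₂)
y = 0

Layer 1 pre-activation: z₁ = [1, 0]
After ReLU: h = [1, 0]
Layer 2 output: y = 0×1 + 1×0 + 0 = 0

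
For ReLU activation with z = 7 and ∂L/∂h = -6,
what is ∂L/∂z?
∂L/∂z = -6

h = ReLU(7) = 7
Since z > 0: ∂h/∂z = 1
∂L/∂z = ∂L/∂h · ∂h/∂z = -6 × 1 = -6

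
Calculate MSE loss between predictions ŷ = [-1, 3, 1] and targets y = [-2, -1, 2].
MSE = 6

MSE = (1/3)((-1--2)² + (3--1)² + (1-2)²) = (1/3)(1 + 16 + 1) = 6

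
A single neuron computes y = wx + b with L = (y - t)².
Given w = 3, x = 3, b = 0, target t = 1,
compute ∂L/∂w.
∂L/∂w = 48

y = wx + b = (3)(3) + 0 = 9
∂L/∂y = 2(y - t) = 2(9 - 1) = 16
∂y/∂w = x = 3
∂L/∂w = ∂L/∂y · ∂y/∂w = 16 × 3 = 48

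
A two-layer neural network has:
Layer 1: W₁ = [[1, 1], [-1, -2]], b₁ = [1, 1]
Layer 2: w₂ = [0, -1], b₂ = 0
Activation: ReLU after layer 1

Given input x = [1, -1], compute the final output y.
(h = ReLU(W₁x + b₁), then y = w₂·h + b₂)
y = -2

Layer 1 pre-activation: z₁ = [1, 2]
After ReLU: h = [1, 2]
Layer 2 output: y = 0×1 + -1×2 + 0 = -2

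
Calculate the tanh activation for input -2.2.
-0.9757

tanh(-2.2) = (e^(-2.2) - e^(2.2))/(e^(-2.2) + e^(2.2)) = -0.9757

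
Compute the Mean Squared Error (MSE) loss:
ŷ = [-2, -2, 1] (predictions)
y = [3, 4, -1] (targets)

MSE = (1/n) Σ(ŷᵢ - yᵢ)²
MSE = 21.67

MSE = (1/3)((-2-3)² + (-2-4)² + (1--1)²) = (1/3)(25 + 36 + 4) = 21.67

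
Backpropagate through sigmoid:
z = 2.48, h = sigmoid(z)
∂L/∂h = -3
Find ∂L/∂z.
∂L/∂z = -0.2139

σ(2.48) = 0.9227
σ'(2.48) = σ(2.48)(1 - σ(2.48)) = 0.9227 × 0.07727 = 0.0713
∂L/∂z = ∂L/∂h · σ'(z) = -3 × 0.0713 = -0.2139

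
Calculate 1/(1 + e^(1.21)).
0.2297

sigmoid(-1.21) = 1/(1 + e^(1.21)) = 1/(1 + 3.353) = 0.2297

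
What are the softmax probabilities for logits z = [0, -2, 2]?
p = [0.1173, 0.0159, 0.8668]

exp(z) = [1, 0.1353, 7.389]
Sum = 8.524
p = [0.1173, 0.0159, 0.8668]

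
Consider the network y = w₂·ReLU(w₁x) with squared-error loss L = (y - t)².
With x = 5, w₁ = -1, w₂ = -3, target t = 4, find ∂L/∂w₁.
∂L/∂w₁ = 0

Forward pass:
z = w₁x = -1×5 = -5
h = ReLU(-5) = 0
y = w₂h = -3×0 = 0

Backward pass:
∂L/∂y = 2(y - t) = 2(0 - 4) = -8
∂y/∂h = w₂ = -3
∂h/∂z = 0 (ReLU derivative)
∂z/∂w₁ = x = 5

∂L/∂w₁ = -8 × -3 × 0 × 5 = 0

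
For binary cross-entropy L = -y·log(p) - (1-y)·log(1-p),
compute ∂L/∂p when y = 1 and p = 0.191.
∂L/∂p = -5.236

∂L/∂p = -y/p + (1-y)/(1-p) = -1/0.191 + 0 = -5.236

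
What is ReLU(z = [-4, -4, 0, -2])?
h = [0, 0, 0, 0]

ReLU applied element-wise: max(0,-4)=0, max(0,-4)=0, max(0,0)=0, max(0,-2)=0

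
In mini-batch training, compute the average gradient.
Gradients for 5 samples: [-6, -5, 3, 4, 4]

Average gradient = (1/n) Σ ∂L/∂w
Average gradient = 0

Average = (1/5)(-6 + -5 + 3 + 4 + 4) = 0/5 = 0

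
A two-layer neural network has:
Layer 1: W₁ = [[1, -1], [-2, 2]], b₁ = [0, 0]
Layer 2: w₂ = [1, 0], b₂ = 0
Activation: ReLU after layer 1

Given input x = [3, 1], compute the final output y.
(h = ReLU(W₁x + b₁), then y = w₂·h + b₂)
y = 2

Layer 1 pre-activation: z₁ = [2, -4]
After ReLU: h = [2, 0]
Layer 2 output: y = 1×2 + 0×0 + 0 = 2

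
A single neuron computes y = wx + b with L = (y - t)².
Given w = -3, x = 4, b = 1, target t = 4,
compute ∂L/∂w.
∂L/∂w = -120

y = wx + b = (-3)(4) + 1 = -11
∂L/∂y = 2(y - t) = 2(-11 - 4) = -30
∂y/∂w = x = 4
∂L/∂w = ∂L/∂y · ∂y/∂w = -30 × 4 = -120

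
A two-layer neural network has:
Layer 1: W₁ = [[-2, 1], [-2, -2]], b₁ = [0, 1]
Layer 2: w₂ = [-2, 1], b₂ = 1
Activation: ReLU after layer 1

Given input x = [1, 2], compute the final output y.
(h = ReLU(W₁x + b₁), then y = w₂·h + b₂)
y = 1

Layer 1 pre-activation: z₁ = [0, -5]
After ReLU: h = [0, 0]
Layer 2 output: y = -2×0 + 1×0 + 1 = 1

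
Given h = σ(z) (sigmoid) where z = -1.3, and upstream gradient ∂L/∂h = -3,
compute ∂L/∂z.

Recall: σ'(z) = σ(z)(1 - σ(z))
∂L/∂z = -0.5049

σ(-1.3) = 0.2142
σ'(-1.3) = σ(-1.3)(1 - σ(-1.3)) = 0.2142 × 0.7858 = 0.1683
∂L/∂z = ∂L/∂h · σ'(z) = -3 × 0.1683 = -0.5049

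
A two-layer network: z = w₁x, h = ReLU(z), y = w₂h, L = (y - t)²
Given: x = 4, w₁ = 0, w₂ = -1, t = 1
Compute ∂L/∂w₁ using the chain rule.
∂L/∂w₁ = 0

Forward pass:
z = w₁x = 0×4 = 0
h = ReLU(0) = 0
y = w₂h = -1×0 = 0

Backward pass:
∂L/∂y = 2(y - t) = 2(0 - 1) = -2
∂y/∂h = w₂ = -1
∂h/∂z = 0 (ReLU derivative)
∂z/∂w₁ = x = 4

∂L/∂w₁ = -2 × -1 × 0 × 4 = 0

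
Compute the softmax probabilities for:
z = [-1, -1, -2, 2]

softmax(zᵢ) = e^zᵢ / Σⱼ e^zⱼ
p = [0.0445, 0.0445, 0.0164, 0.8945]

exp(z) = [0.3679, 0.3679, 0.1353, 7.389]
Sum = 8.26
p = [0.0445, 0.0445, 0.0164, 0.8945]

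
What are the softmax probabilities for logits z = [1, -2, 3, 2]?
p = [0.0896, 0.0045, 0.6623, 0.2436]

exp(z) = [2.718, 0.1353, 20.09, 7.389]
Sum = 30.33
p = [0.0896, 0.0045, 0.6623, 0.2436]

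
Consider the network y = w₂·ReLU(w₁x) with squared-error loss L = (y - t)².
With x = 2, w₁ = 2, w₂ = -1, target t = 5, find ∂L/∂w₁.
∂L/∂w₁ = 36

Forward pass:
z = w₁x = 2×2 = 4
h = ReLU(4) = 4
y = w₂h = -1×4 = -4

Backward pass:
∂L/∂y = 2(y - t) = 2(-4 - 5) = -18
∂y/∂h = w₂ = -1
∂h/∂z = 1 (ReLU derivative)
∂z/∂w₁ = x = 2

∂L/∂w₁ = -18 × -1 × 1 × 2 = 36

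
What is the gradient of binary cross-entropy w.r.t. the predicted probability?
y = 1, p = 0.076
∂L/∂p = -13.16

∂L/∂p = -y/p + (1-y)/(1-p) = -1/0.076 + 0 = -13.16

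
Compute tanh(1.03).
0.7739

tanh(1.03) = (e^(1.03) - e^(-1.03))/(e^(1.03) + e^(-1.03)) = 0.7739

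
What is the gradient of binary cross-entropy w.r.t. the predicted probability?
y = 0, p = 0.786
∂L/∂p = 4.673

∂L/∂p = -y/p + (1-y)/(1-p) = 0 + 1/0.214 = 4.673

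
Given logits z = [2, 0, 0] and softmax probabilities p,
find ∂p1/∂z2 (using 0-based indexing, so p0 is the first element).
∂p1/∂z2 = -0.01134

p = softmax(z) = [0.787, 0.1065, 0.1065]
p1 = 0.1065, p2 = 0.1065

∂p1/∂z2 = -p1 × p2 = -0.1065 × 0.1065 = -0.01134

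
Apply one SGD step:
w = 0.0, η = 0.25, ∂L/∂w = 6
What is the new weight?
w_new = -1.5

w_new = w - η·∂L/∂w = 0.0 - 0.25×(6) = 0.0 - (1.5) = -1.5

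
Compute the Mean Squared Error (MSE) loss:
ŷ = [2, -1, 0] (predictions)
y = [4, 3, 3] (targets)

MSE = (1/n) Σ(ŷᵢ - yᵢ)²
MSE = 9.667

MSE = (1/3)((2-4)² + (-1-3)² + (0-3)²) = (1/3)(4 + 16 + 9) = 9.667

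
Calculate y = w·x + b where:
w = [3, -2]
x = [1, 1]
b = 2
y = 3

y = (3)(1) + (-2)(1) + 2 = 3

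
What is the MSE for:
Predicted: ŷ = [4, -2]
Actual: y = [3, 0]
MSE = 2.5

MSE = (1/2)((4-3)² + (-2-0)²) = (1/2)(1 + 4) = 2.5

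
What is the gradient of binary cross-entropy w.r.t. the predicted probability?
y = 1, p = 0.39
∂L/∂p = -2.564

∂L/∂p = -y/p + (1-y)/(1-p) = -1/0.39 + 0 = -2.564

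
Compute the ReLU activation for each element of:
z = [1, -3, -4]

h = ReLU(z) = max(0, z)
h = [1, 0, 0]

ReLU applied element-wise: max(0,1)=1, max(0,-3)=0, max(0,-4)=0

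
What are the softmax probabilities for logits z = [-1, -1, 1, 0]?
p = [0.0826, 0.0826, 0.6103, 0.2245]

exp(z) = [0.3679, 0.3679, 2.718, 1]
Sum = 4.454
p = [0.0826, 0.0826, 0.6103, 0.2245]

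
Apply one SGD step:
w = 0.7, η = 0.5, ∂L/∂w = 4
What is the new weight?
w_new = -1.3

w_new = w - η·∂L/∂w = 0.7 - 0.5×(4) = 0.7 - (2) = -1.3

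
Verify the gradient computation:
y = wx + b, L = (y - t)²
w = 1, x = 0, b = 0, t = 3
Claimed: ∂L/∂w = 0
Correct

y = (1)(0) + 0 = 0
∂L/∂y = 2(y - t) = 2(0 - 3) = -6
∂y/∂w = x = 0
∂L/∂w = -6 × 0 = 0

Claimed value: 0
Correct: The correct gradient is 0.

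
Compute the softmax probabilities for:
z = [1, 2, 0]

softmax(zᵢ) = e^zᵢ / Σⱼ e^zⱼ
p = [0.2447, 0.6652, 0.09]

exp(z) = [2.718, 7.389, 1]
Sum = 11.11
p = [0.2447, 0.6652, 0.09]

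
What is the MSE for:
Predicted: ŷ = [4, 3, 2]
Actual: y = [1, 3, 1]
MSE = 3.333

MSE = (1/3)((4-1)² + (3-3)² + (2-1)²) = (1/3)(9 + 0 + 1) = 3.333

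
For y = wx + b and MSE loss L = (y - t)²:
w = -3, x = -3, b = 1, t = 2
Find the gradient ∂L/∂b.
∂L/∂b = 16

y = wx + b = (-3)(-3) + 1 = 10
∂L/∂y = 2(y - t) = 2(10 - 2) = 16
∂y/∂b = 1
∂L/∂b = ∂L/∂y · ∂y/∂b = 16 × 1 = 16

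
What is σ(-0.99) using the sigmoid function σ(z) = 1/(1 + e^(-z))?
0.2709

sigmoid(-0.99) = 1/(1 + e^(0.99)) = 1/(1 + 2.691) = 0.2709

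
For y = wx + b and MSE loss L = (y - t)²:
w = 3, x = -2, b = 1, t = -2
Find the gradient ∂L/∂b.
∂L/∂b = -6

y = wx + b = (3)(-2) + 1 = -5
∂L/∂y = 2(y - t) = 2(-5 - -2) = -6
∂y/∂b = 1
∂L/∂b = ∂L/∂y · ∂y/∂b = -6 × 1 = -6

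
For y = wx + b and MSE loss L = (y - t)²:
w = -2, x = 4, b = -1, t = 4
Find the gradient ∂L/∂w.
∂L/∂w = -104

y = wx + b = (-2)(4) + -1 = -9
∂L/∂y = 2(y - t) = 2(-9 - 4) = -26
∂y/∂w = x = 4
∂L/∂w = ∂L/∂y · ∂y/∂w = -26 × 4 = -104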